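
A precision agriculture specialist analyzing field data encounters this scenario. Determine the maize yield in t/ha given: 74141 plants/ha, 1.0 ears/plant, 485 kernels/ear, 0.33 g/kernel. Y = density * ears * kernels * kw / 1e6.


Y = density * ears * kernels * kw
  = 74141 * 1.0 * 485 * 0.33 g/ha
  = 11866267.05 g/ha
  = 11866.27 kg/ha = 11.87 t/ha


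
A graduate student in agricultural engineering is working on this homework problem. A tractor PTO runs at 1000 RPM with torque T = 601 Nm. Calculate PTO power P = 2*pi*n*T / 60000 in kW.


P = 2*pi*n*T / 60000
  = 2*pi * 1000 * 601 / 60000
  = 3776194.37 / 60000
  = 62.94 kW


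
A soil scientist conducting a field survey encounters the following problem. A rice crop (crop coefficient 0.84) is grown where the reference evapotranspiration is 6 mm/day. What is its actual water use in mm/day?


ETc = Kc * ET0
    = 0.84 * 6
    = 5.04 mm/day


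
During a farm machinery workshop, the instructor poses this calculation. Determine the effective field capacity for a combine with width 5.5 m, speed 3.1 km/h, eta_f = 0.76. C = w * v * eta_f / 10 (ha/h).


C = w * v * eta_f / 10
  = 5.5 * 3.1 * 0.76 / 10
  = 12.96 / 10
  = 1.30 ha/h


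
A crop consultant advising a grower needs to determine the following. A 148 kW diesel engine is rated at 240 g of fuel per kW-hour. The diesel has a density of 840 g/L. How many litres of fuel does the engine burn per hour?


FC = P * BSFC / rho_fuel
   = 148 * 240 / 840
   = 35520 / 840
   = 42.29 L/h


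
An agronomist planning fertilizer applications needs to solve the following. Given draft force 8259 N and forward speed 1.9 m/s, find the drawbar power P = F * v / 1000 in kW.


P = F * v / 1000
  = 8259 * 1.9 / 1000
  = 15692.10 / 1000
  = 15.69 kW


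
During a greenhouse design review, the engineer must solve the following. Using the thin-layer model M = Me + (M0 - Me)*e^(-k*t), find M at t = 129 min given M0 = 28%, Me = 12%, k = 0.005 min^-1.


M = Me + (M0 - Me) * e^(-k*t)
  = 12 + (28 - 12) * e^(-0.005*129)
  = 12 + 16 * e^(-0.645)
  = 12 + 16 * 0.52466
  = 12 + 8.3946
  = 20.39%


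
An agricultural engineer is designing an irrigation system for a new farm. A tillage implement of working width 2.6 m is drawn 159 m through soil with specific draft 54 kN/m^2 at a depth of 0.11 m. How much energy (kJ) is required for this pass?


E = k * d * w * L
  = 54 * 0.11 * 2.6 * 159
  = 2455.60 kJ


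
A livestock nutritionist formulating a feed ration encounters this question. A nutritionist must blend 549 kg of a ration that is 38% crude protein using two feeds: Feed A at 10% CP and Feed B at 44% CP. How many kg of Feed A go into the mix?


parts_A = CP_b - target = 44 - 38 = 6
parts_B = target - CP_a = 38 - 10 = 28
total_parts = 6 + 28 = 34
Feed A = 549 * 6 / 34 = 96.88 kg
Feed B = 549 * 28 / 34 = 452.12 kg

96.88 kg


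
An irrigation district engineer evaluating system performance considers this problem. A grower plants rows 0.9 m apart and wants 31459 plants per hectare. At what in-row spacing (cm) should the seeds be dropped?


spacing = 10000 / (row_sp * density)
        = 10000 / (0.9 * 31459)
        = 10000 / 28313.10
        = 0.35319 m = 35.32 cm


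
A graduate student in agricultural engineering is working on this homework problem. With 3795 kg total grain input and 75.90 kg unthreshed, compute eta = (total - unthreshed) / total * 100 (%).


eta = (total - unthreshed) / total * 100
    = (3795 - 75.90) / 3795 * 100
    = 3719.10 / 3795 * 100
    = 98%


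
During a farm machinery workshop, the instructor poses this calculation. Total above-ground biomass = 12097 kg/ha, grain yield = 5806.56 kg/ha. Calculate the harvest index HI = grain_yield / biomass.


HI = grain_yield / biomass
   = 5806.56 / 12097
   = 0.48


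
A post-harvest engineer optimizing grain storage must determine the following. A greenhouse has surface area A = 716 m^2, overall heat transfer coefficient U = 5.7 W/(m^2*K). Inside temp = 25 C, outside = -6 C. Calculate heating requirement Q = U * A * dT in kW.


dT = 25 - (-6) = 31 K
Q = U * A * dT
  = 5.7 * 716 * 31
  = 126517.20 W = 126.52 kW


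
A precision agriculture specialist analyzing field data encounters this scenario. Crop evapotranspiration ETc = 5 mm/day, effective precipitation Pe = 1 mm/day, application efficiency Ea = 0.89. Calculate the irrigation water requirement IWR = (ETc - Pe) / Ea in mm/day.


IWR = (ETc - Pe) / Ea
    = (5 - 1) / 0.89
    = 4 / 0.89
    = 4.49 mm/day


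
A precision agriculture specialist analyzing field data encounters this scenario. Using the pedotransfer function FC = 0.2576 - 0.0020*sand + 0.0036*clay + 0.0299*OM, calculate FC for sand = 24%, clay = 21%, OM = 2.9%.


FC = 0.2576 - 0.0020*24 + 0.0036*21 + 0.0299*2.9
   = 0.2576 - 0.0480 + 0.0756 + 0.0867
   = 0.3719


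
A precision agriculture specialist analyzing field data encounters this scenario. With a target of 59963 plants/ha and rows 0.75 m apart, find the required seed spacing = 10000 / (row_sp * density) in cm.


spacing = 10000 / (row_sp * density)
        = 10000 / (0.75 * 59963)
        = 10000 / 44972.25
        = 0.22236 m = 22.24 cm


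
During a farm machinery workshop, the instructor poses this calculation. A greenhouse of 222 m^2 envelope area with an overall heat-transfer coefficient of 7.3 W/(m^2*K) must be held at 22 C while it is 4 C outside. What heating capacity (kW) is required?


dT = 22 - (4) = 18 K
Q = U * A * dT
  = 7.3 * 222 * 18
  = 29170.80 W = 29.17 kW


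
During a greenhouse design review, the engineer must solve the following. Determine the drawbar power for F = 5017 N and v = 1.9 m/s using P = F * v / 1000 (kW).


P = F * v / 1000
  = 5017 * 1.9 / 1000
  = 9532.30 / 1000
  = 9.53 kW


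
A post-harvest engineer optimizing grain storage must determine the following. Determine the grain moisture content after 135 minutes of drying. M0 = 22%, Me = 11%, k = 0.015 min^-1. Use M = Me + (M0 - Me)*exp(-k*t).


M = Me + (M0 - Me) * e^(-k*t)
  = 11 + (22 - 11) * e^(-0.015*135)
  = 11 + 11 * e^(-2.025)
  = 11 + 11 * 0.13199
  = 11 + 1.4519
  = 12.45%


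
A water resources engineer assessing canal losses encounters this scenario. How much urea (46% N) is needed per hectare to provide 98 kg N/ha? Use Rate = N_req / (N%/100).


Rate = N_required / (N_content / 100)
     = 98 / (46 / 100)
     = 98 / 0.46
     = 213.04 kg/ha


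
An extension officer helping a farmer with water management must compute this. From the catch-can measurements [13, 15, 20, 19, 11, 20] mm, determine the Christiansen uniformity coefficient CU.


xbar = 98 / 6 = 16.333
sum|xi - xbar| = 20
CU = 100 * (1 - 20 / (6 * 16.333))
   = 100 * (1 - 0.2041)
   = 79.59%


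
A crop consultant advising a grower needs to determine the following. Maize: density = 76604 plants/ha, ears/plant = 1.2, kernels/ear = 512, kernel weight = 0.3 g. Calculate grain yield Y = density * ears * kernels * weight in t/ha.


Y = density * ears * kernels * kw
  = 76604 * 1.2 * 512 * 0.3 g/ha
  = 14119649.28 g/ha
  = 14119.65 kg/ha = 14.12 t/ha


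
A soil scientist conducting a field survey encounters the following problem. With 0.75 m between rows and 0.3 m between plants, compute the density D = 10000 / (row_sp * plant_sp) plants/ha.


D = 10000 / (row_sp * plant_sp)
  = 10000 / (0.75 * 0.3)
  = 10000 / 0.2250
  = 44444.44 plants/ha


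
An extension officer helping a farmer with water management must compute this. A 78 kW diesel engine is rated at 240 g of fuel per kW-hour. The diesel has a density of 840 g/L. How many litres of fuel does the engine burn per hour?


FC = P * BSFC / rho_fuel
   = 78 * 240 / 840
   = 18720 / 840
   = 22.29 L/h


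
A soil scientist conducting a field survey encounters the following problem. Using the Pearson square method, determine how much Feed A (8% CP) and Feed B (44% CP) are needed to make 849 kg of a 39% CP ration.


parts_A = CP_b - target = 44 - 39 = 5
parts_B = target - CP_a = 39 - 8 = 31
total_parts = 5 + 31 = 36
Feed A = 849 * 5 / 36 = 117.92 kg
Feed B = 849 * 31 / 36 = 731.08 kg

117.92 kg


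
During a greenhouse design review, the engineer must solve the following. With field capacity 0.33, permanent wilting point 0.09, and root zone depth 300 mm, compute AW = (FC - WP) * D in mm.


AW = (FC - WP) * D
   = (0.33 - 0.09) * 300
   = 0.24 * 300
   = 72 mm


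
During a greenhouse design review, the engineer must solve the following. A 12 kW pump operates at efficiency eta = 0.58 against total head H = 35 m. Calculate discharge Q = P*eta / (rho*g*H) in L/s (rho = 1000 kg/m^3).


Q = (P * 1000 * eta) / (rho * g * H)
  = (12 * 1000 * 0.58) / (1000 * 9.81 * 35)
  = 6960 / 343350
  = 0.02027 m^3/s = 20.27 L/s


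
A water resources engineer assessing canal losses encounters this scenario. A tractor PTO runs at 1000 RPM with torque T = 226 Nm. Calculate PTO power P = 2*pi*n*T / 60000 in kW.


P = 2*pi*n*T / 60000
  = 2*pi * 1000 * 226 / 60000
  = 1419999.88 / 60000
  = 23.67 kW


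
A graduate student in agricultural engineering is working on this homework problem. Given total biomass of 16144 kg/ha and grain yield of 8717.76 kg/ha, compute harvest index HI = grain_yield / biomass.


HI = grain_yield / biomass
   = 8717.76 / 16144
   = 0.54


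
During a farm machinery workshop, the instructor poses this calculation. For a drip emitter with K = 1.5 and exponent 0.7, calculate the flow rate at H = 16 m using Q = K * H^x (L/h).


Q = K * H^x
  = 1.5 * 16^0.7
  = 1.5 * 6.9644
  = 10.45 L/h


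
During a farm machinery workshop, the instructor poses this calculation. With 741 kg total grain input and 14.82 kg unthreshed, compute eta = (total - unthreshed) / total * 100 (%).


eta = (total - unthreshed) / total * 100
    = (741 - 14.82) / 741 * 100
    = 726.18 / 741 * 100
    = 98%


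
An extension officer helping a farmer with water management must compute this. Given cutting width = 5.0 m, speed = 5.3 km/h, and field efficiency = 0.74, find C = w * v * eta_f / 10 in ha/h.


C = w * v * eta_f / 10
  = 5.0 * 5.3 * 0.74 / 10
  = 19.61 / 10
  = 1.96 ha/h


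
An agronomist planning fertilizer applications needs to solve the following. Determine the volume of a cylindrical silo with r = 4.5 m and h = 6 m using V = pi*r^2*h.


V = pi * r^2 * h
  = pi * 4.5^2 * 6
  = pi * 20.25 * 6
  = 381.70 m^3


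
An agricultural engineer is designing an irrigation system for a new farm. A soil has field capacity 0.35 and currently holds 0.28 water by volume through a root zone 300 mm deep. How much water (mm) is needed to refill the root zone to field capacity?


SMD = (FC - theta) * D
    = (0.35 - 0.28) * 300
    = 0.070 * 300
    = 21 mm


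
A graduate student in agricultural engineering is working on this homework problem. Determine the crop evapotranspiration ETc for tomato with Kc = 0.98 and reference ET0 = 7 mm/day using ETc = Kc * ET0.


ETc = Kc * ET0
    = 0.98 * 7
    = 6.86 mm/day


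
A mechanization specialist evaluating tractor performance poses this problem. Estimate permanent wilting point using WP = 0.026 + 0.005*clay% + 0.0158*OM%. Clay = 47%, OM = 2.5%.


WP = 0.026 + 0.005*47 + 0.0158*2.5
   = 0.026 + 0.2350 + 0.0395
   = 0.3005


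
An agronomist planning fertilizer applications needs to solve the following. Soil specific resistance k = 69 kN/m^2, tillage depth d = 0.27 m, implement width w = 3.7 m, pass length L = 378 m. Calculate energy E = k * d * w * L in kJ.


E = k * d * w * L
  = 69 * 0.27 * 3.7 * 378
  = 26055.92 kJ


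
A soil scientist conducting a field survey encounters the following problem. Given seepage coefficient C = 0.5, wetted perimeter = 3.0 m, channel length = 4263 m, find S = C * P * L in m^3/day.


S = C * P * L
  = 0.5 * 3.0 * 4263
  = 6394.50 m^3/day


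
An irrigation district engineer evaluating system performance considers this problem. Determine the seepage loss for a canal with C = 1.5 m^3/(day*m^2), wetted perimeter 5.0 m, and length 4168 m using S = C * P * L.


S = C * P * L
  = 1.5 * 5.0 * 4168
  = 31260 m^3/day


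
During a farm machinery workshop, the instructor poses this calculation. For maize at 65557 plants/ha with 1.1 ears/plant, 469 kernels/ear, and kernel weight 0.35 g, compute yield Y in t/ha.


Y = density * ears * kernels * kw
  = 65557 * 1.1 * 469 * 0.35 g/ha
  = 11837299.71 g/ha
  = 11837.30 kg/ha = 11.84 t/ha


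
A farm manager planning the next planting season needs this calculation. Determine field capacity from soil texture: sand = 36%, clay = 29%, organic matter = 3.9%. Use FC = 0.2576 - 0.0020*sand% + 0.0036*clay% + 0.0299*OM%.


FC = 0.2576 - 0.0020*36 + 0.0036*29 + 0.0299*3.9
   = 0.2576 - 0.0720 + 0.1044 + 0.1166
   = 0.4066


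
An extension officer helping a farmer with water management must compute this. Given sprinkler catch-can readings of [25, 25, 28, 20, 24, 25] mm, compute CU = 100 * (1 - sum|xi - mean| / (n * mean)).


xbar = 147 / 6 = 24.500
sum|xi - xbar| = 10
CU = 100 * (1 - 10 / (6 * 24.500))
   = 100 * (1 - 0.0680)
   = 93.20%


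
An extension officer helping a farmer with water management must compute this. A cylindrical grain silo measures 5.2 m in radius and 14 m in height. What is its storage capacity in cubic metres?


V = pi * r^2 * h
  = pi * 5.2^2 * 14
  = pi * 27.04 * 14
  = 1189.28 m^3


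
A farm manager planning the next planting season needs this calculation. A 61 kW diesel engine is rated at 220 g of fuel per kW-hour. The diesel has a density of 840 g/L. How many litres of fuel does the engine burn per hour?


FC = P * BSFC / rho_fuel
   = 61 * 220 / 840
   = 13420 / 840
   = 15.98 L/h


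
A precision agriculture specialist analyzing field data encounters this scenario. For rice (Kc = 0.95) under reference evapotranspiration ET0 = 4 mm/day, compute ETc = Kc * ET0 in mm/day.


ETc = Kc * ET0
    = 0.95 * 4
    = 3.80 mm/day


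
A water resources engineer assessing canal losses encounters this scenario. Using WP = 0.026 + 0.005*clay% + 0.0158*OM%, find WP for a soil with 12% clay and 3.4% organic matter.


WP = 0.026 + 0.005*12 + 0.0158*3.4
   = 0.026 + 0.0600 + 0.0537
   = 0.1397


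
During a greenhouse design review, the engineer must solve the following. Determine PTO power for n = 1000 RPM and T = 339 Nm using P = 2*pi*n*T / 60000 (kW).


P = 2*pi*n*T / 60000
  = 2*pi * 1000 * 339 / 60000
  = 2129999.82 / 60000
  = 35.50 kW


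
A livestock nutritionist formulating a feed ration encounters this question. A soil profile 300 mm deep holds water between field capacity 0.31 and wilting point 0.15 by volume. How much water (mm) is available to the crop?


AW = (FC - WP) * D
   = (0.31 - 0.15) * 300
   = 0.16 * 300
   = 48 mm


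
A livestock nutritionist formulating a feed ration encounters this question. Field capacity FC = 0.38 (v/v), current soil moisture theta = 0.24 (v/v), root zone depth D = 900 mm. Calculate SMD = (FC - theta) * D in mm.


SMD = (FC - theta) * D
    = (0.38 - 0.24) * 900
    = 0.140 * 900
    = 126 mm


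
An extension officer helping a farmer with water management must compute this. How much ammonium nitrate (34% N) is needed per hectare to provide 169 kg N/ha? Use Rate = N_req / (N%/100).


Rate = N_required / (N_content / 100)
     = 169 / (34 / 100)
     = 169 / 0.34
     = 497.06 kg/ha


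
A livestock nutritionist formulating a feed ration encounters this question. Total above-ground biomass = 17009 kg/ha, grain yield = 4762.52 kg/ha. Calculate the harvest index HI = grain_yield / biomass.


HI = grain_yield / biomass
   = 4762.52 / 17009
   = 0.28


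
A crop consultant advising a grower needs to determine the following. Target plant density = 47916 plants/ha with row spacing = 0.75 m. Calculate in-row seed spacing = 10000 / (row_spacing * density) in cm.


spacing = 10000 / (row_sp * density)
        = 10000 / (0.75 * 47916)
        = 10000 / 35937
        = 0.27826 m = 27.83 cm


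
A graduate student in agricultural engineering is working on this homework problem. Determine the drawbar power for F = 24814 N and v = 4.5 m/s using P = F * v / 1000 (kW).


P = F * v / 1000
  = 24814 * 4.5 / 1000
  = 111663 / 1000
  = 111.66 kW


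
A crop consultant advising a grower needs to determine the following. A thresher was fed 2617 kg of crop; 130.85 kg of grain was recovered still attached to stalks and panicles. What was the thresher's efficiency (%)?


eta = (total - unthreshed) / total * 100
    = (2617 - 130.85) / 2617 * 100
    = 2486.15 / 2617 * 100
    = 95%


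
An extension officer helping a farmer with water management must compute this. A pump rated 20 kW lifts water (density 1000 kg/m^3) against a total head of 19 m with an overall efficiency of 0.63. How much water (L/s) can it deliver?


Q = (P * 1000 * eta) / (rho * g * H)
  = (20 * 1000 * 0.63) / (1000 * 9.81 * 19)
  = 12600 / 186390
  = 0.06760 m^3/s = 67.60 L/s


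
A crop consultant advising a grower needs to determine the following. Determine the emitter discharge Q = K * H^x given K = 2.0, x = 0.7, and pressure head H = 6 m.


Q = K * H^x
  = 2.0 * 6^0.7
  = 2.0 * 3.5051
  = 7.01 L/h


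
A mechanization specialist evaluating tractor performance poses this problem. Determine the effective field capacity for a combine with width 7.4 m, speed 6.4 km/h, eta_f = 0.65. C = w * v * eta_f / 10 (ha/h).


C = w * v * eta_f / 10
  = 7.4 * 6.4 * 0.65 / 10
  = 30.78 / 10
  = 3.08 ha/h


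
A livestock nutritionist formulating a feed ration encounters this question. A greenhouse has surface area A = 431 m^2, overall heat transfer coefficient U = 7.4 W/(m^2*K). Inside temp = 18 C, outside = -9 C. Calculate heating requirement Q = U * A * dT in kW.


dT = 18 - (-9) = 27 K
Q = U * A * dT
  = 7.4 * 431 * 27
  = 86113.80 W = 86.11 kW


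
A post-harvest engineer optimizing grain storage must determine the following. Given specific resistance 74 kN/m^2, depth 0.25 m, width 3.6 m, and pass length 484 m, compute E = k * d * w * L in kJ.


E = k * d * w * L
  = 74 * 0.25 * 3.6 * 484
  = 32234.40 kJ


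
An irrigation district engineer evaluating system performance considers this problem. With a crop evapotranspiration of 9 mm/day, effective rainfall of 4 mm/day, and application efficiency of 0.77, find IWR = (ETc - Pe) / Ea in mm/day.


IWR = (ETc - Pe) / Ea
    = (9 - 4) / 0.77
    = 5 / 0.77
    = 6.49 mm/day


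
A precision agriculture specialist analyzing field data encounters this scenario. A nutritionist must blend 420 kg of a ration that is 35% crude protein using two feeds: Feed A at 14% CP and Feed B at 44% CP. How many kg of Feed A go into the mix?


parts_A = CP_b - target = 44 - 35 = 9
parts_B = target - CP_a = 35 - 14 = 21
total_parts = 9 + 21 = 30
Feed A = 420 * 9 / 30 = 126 kg
Feed B = 420 * 21 / 30 = 294 kg

126 kg


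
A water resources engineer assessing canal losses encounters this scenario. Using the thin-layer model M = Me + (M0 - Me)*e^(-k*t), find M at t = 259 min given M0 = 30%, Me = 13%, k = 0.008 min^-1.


M = Me + (M0 - Me) * e^(-k*t)
  = 13 + (30 - 13) * e^(-0.008*259)
  = 13 + 17 * e^(-2.072)
  = 13 + 17 * 0.12593
  = 13 + 2.1409
  = 15.14%


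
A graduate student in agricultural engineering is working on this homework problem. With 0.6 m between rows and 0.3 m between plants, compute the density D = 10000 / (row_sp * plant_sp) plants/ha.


D = 10000 / (row_sp * plant_sp)
  = 10000 / (0.6 * 0.3)
  = 10000 / 0.1800
  = 55555.56 plants/ha


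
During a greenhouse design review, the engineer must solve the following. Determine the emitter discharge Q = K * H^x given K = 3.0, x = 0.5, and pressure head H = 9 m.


Q = K * H^x
  = 3.0 * 9^0.5
  = 3.0 * 3
  = 9 L/h


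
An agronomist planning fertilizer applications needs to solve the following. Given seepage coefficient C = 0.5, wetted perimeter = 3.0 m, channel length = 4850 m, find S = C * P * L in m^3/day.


S = C * P * L
  = 0.5 * 3.0 * 4850
  = 7275 m^3/day


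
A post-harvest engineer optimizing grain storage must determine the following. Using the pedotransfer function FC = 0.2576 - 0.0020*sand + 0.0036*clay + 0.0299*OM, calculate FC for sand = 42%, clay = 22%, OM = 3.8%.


FC = 0.2576 - 0.0020*42 + 0.0036*22 + 0.0299*3.8
   = 0.2576 - 0.0840 + 0.0792 + 0.1136
   = 0.3664


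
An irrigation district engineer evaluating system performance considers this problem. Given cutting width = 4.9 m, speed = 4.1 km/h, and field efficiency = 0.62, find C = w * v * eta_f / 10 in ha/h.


C = w * v * eta_f / 10
  = 4.9 * 4.1 * 0.62 / 10
  = 12.46 / 10
  = 1.25 ha/h


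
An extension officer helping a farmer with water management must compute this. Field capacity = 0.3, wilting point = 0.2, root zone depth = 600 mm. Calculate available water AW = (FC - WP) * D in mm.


AW = (FC - WP) * D
   = (0.3 - 0.2) * 600
   = 0.10 * 600
   = 60 mm


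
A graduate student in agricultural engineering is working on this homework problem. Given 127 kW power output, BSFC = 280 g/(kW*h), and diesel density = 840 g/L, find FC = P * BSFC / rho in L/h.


FC = P * BSFC / rho_fuel
   = 127 * 280 / 840
   = 35560 / 840
   = 42.33 L/h


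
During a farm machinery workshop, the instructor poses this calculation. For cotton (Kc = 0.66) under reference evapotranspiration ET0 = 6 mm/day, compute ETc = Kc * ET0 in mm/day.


ETc = Kc * ET0
    = 0.66 * 6
    = 3.96 mm/day


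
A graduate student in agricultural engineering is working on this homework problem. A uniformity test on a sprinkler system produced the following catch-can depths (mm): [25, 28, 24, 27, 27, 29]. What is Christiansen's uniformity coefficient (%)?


xbar = 160 / 6 = 26.667
sum|xi - xbar| = 8.667
CU = 100 * (1 - 8.667 / (6 * 26.667))
   = 100 * (1 - 0.0542)
   = 94.58%


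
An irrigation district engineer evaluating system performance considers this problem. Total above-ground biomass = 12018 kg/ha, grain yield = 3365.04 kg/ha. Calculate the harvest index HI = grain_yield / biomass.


HI = grain_yield / biomass
   = 3365.04 / 12018
   = 0.28


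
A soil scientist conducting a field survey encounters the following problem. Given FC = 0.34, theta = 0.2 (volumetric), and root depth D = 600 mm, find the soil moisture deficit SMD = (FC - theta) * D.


SMD = (FC - theta) * D
    = (0.34 - 0.2) * 600
    = 0.140 * 600
    = 84 mm


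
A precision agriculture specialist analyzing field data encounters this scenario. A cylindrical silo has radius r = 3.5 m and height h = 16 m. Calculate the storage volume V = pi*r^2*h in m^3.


V = pi * r^2 * h
  = pi * 3.5^2 * 16
  = pi * 12.25 * 16
  = 615.75 m^3


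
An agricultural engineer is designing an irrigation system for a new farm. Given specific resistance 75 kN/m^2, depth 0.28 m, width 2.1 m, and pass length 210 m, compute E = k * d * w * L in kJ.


E = k * d * w * L
  = 75 * 0.28 * 2.1 * 210
  = 9261 kJ


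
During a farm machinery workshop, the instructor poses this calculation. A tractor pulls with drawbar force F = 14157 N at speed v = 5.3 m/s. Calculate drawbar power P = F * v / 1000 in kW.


P = F * v / 1000
  = 14157 * 5.3 / 1000
  = 75032.10 / 1000
  = 75.03 kW


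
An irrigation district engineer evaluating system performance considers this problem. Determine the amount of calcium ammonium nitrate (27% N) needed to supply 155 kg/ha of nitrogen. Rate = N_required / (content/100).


Rate = N_required / (N_content / 100)
     = 155 / (27 / 100)
     = 155 / 0.27
     = 574.07 kg/ha


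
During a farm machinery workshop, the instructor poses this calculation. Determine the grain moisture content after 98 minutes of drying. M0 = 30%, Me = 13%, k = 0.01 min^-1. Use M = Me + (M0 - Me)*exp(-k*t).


M = Me + (M0 - Me) * e^(-k*t)
  = 13 + (30 - 13) * e^(-0.01*98)
  = 13 + 17 * e^(-0.980)
  = 13 + 17 * 0.37531
  = 13 + 6.3803
  = 19.38%


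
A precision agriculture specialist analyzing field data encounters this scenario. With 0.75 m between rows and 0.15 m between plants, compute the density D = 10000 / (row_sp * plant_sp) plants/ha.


D = 10000 / (row_sp * plant_sp)
  = 10000 / (0.75 * 0.15)
  = 10000 / 0.1125
  = 88888.89 plants/ha


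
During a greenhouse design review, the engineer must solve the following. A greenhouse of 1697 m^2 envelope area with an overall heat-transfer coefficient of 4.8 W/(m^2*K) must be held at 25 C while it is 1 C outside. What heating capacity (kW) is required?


dT = 25 - (1) = 24 K
Q = U * A * dT
  = 4.8 * 1697 * 24
  = 195494.40 W = 195.49 kW


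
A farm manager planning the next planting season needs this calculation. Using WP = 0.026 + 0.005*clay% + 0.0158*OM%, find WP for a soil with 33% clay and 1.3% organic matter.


WP = 0.026 + 0.005*33 + 0.0158*1.3
   = 0.026 + 0.1650 + 0.0205
   = 0.2115


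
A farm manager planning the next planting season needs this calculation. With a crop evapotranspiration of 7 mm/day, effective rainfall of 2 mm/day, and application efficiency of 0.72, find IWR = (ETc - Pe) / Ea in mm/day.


IWR = (ETc - Pe) / Ea
    = (7 - 2) / 0.72
    = 5 / 0.72
    = 6.94 mm/day


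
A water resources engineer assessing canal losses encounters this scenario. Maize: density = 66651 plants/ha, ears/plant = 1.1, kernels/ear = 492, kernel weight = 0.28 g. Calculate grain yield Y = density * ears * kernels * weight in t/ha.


Y = density * ears * kernels * kw
  = 66651 * 1.1 * 492 * 0.28 g/ha
  = 10100025.94 g/ha
  = 10100.03 kg/ha = 10.10 t/ha


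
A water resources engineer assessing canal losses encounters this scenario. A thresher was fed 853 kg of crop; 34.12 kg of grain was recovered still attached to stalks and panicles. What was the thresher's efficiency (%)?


eta = (total - unthreshed) / total * 100
    = (853 - 34.12) / 853 * 100
    = 818.88 / 853 * 100
    = 96%


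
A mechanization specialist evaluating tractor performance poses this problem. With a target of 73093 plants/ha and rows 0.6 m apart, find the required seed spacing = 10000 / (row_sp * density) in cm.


spacing = 10000 / (row_sp * density)
        = 10000 / (0.6 * 73093)
        = 10000 / 43855.80
        = 0.22802 m = 22.80 cm


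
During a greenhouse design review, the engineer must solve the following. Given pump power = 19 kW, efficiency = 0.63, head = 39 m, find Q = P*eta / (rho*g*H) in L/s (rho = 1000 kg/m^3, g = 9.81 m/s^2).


Q = (P * 1000 * eta) / (rho * g * H)
  = (19 * 1000 * 0.63) / (1000 * 9.81 * 39)
  = 11970 / 382590
  = 0.03129 m^3/s = 31.29 L/s


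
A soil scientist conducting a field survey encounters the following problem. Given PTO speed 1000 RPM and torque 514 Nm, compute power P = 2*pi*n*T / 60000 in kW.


P = 2*pi*n*T / 60000
  = 2*pi * 1000 * 514 / 60000
  = 3229557.25 / 60000
  = 53.83 kW


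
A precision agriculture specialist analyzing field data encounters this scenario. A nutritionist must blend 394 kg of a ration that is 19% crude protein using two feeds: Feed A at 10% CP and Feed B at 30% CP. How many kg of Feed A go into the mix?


parts_A = CP_b - target = 30 - 19 = 11
parts_B = target - CP_a = 19 - 10 = 9
total_parts = 11 + 9 = 20
Feed A = 394 * 11 / 20 = 216.70 kg
Feed B = 394 * 9 / 20 = 177.30 kg

216.70 kg


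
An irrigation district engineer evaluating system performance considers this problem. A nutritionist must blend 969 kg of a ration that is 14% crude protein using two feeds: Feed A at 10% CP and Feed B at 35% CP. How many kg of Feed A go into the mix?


parts_A = CP_b - target = 35 - 14 = 21
parts_B = target - CP_a = 14 - 10 = 4
total_parts = 21 + 4 = 25
Feed A = 969 * 21 / 25 = 813.96 kg
Feed B = 969 * 4 / 25 = 155.04 kg

813.96 kg


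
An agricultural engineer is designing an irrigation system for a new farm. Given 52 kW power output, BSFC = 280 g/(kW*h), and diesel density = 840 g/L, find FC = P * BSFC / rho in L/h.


FC = P * BSFC / rho_fuel
   = 52 * 280 / 840
   = 14560 / 840
   = 17.33 L/h


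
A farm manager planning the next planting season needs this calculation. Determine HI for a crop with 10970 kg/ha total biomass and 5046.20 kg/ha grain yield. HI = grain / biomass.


HI = grain_yield / biomass
   = 5046.20 / 10970
   = 0.46


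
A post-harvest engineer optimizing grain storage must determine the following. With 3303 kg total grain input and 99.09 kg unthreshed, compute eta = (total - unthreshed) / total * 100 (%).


eta = (total - unthreshed) / total * 100
    = (3303 - 99.09) / 3303 * 100
    = 3203.91 / 3303 * 100
    = 97%


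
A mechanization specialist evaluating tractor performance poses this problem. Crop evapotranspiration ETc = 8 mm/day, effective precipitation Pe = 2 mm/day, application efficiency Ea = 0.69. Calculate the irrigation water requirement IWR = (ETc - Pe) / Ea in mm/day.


IWR = (ETc - Pe) / Ea
    = (8 - 2) / 0.69
    = 6 / 0.69
    = 8.70 mm/day


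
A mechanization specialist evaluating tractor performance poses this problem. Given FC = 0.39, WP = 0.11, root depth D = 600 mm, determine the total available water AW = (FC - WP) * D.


AW = (FC - WP) * D
   = (0.39 - 0.11) * 600
   = 0.28 * 600
   = 168 mm


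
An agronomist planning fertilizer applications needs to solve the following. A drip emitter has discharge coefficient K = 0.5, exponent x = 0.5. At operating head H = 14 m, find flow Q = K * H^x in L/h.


Q = K * H^x
  = 0.5 * 14^0.5
  = 0.5 * 3.7417
  = 1.87 L/h


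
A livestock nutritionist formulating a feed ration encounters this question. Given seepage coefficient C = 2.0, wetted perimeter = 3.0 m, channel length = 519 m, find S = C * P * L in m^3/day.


S = C * P * L
  = 2.0 * 3.0 * 519
  = 3114 m^3/day


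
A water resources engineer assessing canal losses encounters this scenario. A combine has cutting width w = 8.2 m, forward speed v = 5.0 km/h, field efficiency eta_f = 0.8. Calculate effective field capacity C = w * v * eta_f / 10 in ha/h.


C = w * v * eta_f / 10
  = 8.2 * 5.0 * 0.8 / 10
  = 32.80 / 10
  = 3.28 ha/h


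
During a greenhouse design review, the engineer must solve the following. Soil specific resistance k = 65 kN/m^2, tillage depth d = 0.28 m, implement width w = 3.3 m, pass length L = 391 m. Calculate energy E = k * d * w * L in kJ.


E = k * d * w * L
  = 65 * 0.28 * 3.3 * 391
  = 23483.46 kJ


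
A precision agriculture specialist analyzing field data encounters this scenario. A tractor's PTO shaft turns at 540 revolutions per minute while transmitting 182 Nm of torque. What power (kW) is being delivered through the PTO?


P = 2*pi*n*T / 60000
  = 2*pi * 540 * 182 / 60000
  = 617511.45 / 60000
  = 10.29 kW


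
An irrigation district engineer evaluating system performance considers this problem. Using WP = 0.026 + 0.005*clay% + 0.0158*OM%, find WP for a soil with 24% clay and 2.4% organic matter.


WP = 0.026 + 0.005*24 + 0.0158*2.4
   = 0.026 + 0.1200 + 0.0379
   = 0.1839


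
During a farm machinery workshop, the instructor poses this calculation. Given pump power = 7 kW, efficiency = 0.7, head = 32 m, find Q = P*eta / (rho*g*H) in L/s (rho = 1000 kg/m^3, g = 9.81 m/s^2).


Q = (P * 1000 * eta) / (rho * g * H)
  = (7 * 1000 * 0.7) / (1000 * 9.81 * 32)
  = 4900 / 313920
  = 0.01561 m^3/s = 15.61 L/s


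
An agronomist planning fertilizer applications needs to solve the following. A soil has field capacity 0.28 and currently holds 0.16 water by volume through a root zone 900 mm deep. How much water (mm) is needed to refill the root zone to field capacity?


SMD = (FC - theta) * D
    = (0.28 - 0.16) * 900
    = 0.120 * 900
    = 108 mm


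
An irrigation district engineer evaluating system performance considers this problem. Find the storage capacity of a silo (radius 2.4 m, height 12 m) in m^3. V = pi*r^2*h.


V = pi * r^2 * h
  = pi * 2.4^2 * 12
  = pi * 5.76 * 12
  = 217.15 m^3


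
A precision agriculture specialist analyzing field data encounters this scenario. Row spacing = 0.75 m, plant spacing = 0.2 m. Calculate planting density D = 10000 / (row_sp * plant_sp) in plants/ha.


D = 10000 / (row_sp * plant_sp)
  = 10000 / (0.75 * 0.2)
  = 10000 / 0.1500
  = 66666.67 plants/ha


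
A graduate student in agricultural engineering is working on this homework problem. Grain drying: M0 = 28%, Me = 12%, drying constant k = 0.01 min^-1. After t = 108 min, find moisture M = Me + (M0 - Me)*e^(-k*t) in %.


M = Me + (M0 - Me) * e^(-k*t)
  = 12 + (28 - 12) * e^(-0.01*108)
  = 12 + 16 * e^(-1.080)
  = 12 + 16 * 0.33960
  = 12 + 5.4335
  = 17.43%


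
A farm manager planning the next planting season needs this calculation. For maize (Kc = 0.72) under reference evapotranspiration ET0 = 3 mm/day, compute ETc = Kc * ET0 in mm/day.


ETc = Kc * ET0
    = 0.72 * 3
    = 2.16 mm/day


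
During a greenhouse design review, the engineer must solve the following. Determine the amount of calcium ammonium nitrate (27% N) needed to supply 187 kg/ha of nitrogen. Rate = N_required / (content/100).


Rate = N_required / (N_content / 100)
     = 187 / (27 / 100)
     = 187 / 0.27
     = 692.59 kg/ha


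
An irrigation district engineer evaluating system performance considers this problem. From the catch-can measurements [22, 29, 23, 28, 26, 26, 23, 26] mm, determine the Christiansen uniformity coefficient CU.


xbar = 203 / 8 = 25.375
sum|xi - xbar| = 16.250
CU = 100 * (1 - 16.250 / (8 * 25.375))
   = 100 * (1 - 0.0800)
   = 92.00%


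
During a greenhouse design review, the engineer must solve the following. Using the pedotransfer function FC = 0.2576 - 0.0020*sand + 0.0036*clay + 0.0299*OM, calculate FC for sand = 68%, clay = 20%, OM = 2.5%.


FC = 0.2576 - 0.0020*68 + 0.0036*20 + 0.0299*2.5
   = 0.2576 - 0.1360 + 0.0720 + 0.0748
   = 0.2684


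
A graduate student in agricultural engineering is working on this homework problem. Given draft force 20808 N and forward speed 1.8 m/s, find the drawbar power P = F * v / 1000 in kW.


P = F * v / 1000
  = 20808 * 1.8 / 1000
  = 37454.40 / 1000
  = 37.45 kW


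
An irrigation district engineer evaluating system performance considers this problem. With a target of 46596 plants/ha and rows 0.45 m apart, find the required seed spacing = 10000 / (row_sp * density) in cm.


spacing = 10000 / (row_sp * density)
        = 10000 / (0.45 * 46596)
        = 10000 / 20968.20
        = 0.47691 m = 47.69 cm


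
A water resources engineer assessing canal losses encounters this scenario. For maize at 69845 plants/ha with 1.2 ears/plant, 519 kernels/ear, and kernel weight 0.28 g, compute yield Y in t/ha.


Y = density * ears * kernels * kw
  = 69845 * 1.2 * 519 * 0.28 g/ha
  = 12179850.48 g/ha
  = 12179.85 kg/ha = 12.18 t/ha


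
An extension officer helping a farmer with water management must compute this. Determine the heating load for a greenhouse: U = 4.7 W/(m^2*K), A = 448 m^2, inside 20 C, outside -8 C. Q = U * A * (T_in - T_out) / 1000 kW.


dT = 20 - (-8) = 28 K
Q = U * A * dT
  = 4.7 * 448 * 28
  = 58956.80 W = 58.96 kW


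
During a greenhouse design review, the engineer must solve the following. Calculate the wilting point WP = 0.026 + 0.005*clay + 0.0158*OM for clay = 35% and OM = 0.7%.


WP = 0.026 + 0.005*35 + 0.0158*0.7
   = 0.026 + 0.1750 + 0.0111
   = 0.2121


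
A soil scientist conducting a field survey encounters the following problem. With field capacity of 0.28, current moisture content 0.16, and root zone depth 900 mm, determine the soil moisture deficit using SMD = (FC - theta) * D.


SMD = (FC - theta) * D
    = (0.28 - 0.16) * 900
    = 0.120 * 900
    = 108 mm


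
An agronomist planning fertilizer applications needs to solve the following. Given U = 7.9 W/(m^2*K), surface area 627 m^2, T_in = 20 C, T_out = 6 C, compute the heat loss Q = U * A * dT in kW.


dT = 20 - (6) = 14 K
Q = U * A * dT
  = 7.9 * 627 * 14
  = 69346.20 W = 69.35 kW


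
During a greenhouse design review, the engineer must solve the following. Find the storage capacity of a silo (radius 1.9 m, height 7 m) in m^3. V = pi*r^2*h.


V = pi * r^2 * h
  = pi * 1.9^2 * 7
  = pi * 3.61 * 7
  = 79.39 m^3


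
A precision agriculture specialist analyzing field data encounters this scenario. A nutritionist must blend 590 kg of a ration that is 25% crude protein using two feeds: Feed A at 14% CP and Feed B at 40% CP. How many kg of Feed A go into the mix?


parts_A = CP_b - target = 40 - 25 = 15
parts_B = target - CP_a = 25 - 14 = 11
total_parts = 15 + 11 = 26
Feed A = 590 * 15 / 26 = 340.38 kg
Feed B = 590 * 11 / 26 = 249.62 kg

340.38 kg


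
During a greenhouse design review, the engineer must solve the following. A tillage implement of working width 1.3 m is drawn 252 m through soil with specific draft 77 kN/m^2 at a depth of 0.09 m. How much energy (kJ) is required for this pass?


E = k * d * w * L
  = 77 * 0.09 * 1.3 * 252
  = 2270.27 kJ


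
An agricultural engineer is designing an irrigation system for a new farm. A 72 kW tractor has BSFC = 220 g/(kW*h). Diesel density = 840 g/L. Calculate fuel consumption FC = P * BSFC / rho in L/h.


FC = P * BSFC / rho_fuel
   = 72 * 220 / 840
   = 15840 / 840
   = 18.86 L/h


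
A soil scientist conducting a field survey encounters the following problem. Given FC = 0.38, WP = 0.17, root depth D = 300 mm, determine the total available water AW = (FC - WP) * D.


AW = (FC - WP) * D
   = (0.38 - 0.17) * 300
   = 0.21 * 300
   = 63 mm


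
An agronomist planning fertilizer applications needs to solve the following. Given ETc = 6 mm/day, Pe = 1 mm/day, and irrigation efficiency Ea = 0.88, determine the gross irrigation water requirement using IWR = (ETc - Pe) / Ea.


IWR = (ETc - Pe) / Ea
    = (6 - 1) / 0.88
    = 5 / 0.88
    = 5.68 mm/day


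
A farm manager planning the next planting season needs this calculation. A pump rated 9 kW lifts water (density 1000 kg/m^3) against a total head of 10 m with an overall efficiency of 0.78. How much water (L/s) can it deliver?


Q = (P * 1000 * eta) / (rho * g * H)
  = (9 * 1000 * 0.78) / (1000 * 9.81 * 10)
  = 7020 / 98100
  = 0.07156 m^3/s = 71.56 L/s


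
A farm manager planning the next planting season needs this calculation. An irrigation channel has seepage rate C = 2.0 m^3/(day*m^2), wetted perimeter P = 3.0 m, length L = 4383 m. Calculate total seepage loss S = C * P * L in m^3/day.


S = C * P * L
  = 2.0 * 3.0 * 4383
  = 26298 m^3/day


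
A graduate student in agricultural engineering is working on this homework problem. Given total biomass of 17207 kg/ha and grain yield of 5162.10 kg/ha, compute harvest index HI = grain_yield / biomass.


HI = grain_yield / biomass
   = 5162.10 / 17207
   = 0.30


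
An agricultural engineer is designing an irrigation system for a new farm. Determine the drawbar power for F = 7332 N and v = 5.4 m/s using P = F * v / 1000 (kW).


P = F * v / 1000
  = 7332 * 5.4 / 1000
  = 39592.80 / 1000
  = 39.59 kW


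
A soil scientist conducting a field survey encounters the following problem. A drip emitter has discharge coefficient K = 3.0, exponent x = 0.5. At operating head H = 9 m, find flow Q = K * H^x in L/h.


Q = K * H^x
  = 3.0 * 9^0.5
  = 3.0 * 3
  = 9 L/h


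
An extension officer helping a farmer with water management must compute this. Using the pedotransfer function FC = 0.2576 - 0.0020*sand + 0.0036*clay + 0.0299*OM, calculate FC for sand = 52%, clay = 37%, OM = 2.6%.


FC = 0.2576 - 0.0020*52 + 0.0036*37 + 0.0299*2.6
   = 0.2576 - 0.1040 + 0.1332 + 0.0777
   = 0.3645


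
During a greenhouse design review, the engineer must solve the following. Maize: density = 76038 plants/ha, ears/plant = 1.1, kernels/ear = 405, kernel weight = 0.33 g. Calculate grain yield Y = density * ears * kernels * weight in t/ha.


Y = density * ears * kernels * kw
  = 76038 * 1.1 * 405 * 0.33 g/ha
  = 11178726.57 g/ha
  = 11178.73 kg/ha = 11.18 t/ha
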